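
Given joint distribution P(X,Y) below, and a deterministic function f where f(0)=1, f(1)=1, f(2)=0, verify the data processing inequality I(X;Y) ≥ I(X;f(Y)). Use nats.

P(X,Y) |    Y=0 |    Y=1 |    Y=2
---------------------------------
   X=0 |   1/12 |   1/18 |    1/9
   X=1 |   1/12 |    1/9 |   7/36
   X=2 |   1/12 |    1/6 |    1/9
I(X;Y) = 0.0280, I(X;f(Y)) = 0.0150, inequality holds: 0.0280 ≥ 0.0150

Data Processing Inequality: For any Markov chain X → Y → Z, we have I(X;Y) ≥ I(X;Z).

Here Z = f(Y) is a deterministic function of Y, forming X → Y → Z.

Original I(X;Y) = 0.0280 nats

After applying f:
P(X,Z) where Z=f(Y):
- P(X,Z=0) = P(X,Y=2)
- P(X,Z=1) = P(X,Y=0) + P(X,Y=1)

I(X;Z) = I(X;f(Y)) = 0.0150 nats

Verification: 0.0280 ≥ 0.0150 ✓

Information cannot be created by processing; the function f can only lose information about X.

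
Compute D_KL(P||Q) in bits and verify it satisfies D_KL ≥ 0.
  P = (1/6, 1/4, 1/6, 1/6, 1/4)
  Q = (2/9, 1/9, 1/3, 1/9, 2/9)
0.1966 bits

KL divergence satisfies the Gibbs inequality: D_KL(P||Q) ≥ 0 for all distributions P, Q.

D_KL(P||Q) = Σ p(x) log(p(x)/q(x))
Term by term:
  x=0: 1/6 × log_2[(1/6)/(2/9)] = -0.0692
  x=1: 1/4 × log_2[(1/4)/(1/9)] = 0.2925
  x=2: 1/6 × log_2[(1/6)/(1/3)] = -0.1667
  x=3: 1/6 × log_2[(1/6)/(1/9)] = 0.0975
  x=4: 1/4 × log_2[(1/4)/(2/9)] = 0.0425
D_KL(P||Q) = 0.1966 bits

D_KL(P||Q) = 0.1966 ≥ 0 ✓

This non-negativity is a fundamental property: relative entropy cannot be negative because it measures how different Q is from P.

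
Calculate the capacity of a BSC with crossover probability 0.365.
0.0532 bits

For a binary symmetric channel (BSC) with error probability p:
Capacity C = 1 - H(p) bits per symbol

where H(p) = -p log₂(p) - (1-p) log₂(1-p) is the binary entropy function.

H(0.365) = 0.9468 bits
C = 1 - 0.9468 = 0.0532 bits per symbol

This means we can reliably transmit up to 0.0532 bits of information per channel use.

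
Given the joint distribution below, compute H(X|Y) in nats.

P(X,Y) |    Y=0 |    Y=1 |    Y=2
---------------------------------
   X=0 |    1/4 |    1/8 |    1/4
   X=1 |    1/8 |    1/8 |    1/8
0.6507 nats

Using the chain rule: H(X|Y) = H(X,Y) - H(Y)

First, compute H(X,Y) = 1.7329 nats

Marginal P(Y) = (3/8, 1/4, 3/8)
H(Y) = 1.0822 nats

H(X|Y) = H(X,Y) - H(Y) = 1.7329 - 1.0822 = 0.6507 nats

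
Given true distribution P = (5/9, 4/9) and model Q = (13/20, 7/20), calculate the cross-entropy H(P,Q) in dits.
0.3066 dits

Cross-entropy: H(P,Q) = -Σ p(x) log q(x)

Alternatively: H(P,Q) = H(P) + D_KL(P||Q)
H(P) = 0.2983 dits
D_KL(P||Q) = 0.0082 dits

H(P,Q) = 0.2983 + 0.0082 = 0.3066 dits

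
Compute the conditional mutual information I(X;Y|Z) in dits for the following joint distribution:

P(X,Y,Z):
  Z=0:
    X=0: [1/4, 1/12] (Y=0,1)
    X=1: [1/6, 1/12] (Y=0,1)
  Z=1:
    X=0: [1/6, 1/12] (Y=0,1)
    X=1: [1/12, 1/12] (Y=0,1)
0.0036 dits

Conditional mutual information: I(X;Y|Z) = H(X|Z) + H(Y|Z) - H(X,Y|Z)

H(Z) = 0.2950
H(X,Z) = 0.5898 → H(X|Z) = 0.2948
H(Y,Z) = 0.5683 → H(Y|Z) = 0.2734
H(X,Y,Z) = 0.8596 → H(X,Y|Z) = 0.5646

I(X;Y|Z) = 0.2948 + 0.2734 - 0.5646 = 0.0036 dits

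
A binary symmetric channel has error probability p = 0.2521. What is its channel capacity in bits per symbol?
0.1854 bits

For a binary symmetric channel (BSC) with error probability p:
Capacity C = 1 - H(p) bits per symbol

where H(p) = -p log₂(p) - (1-p) log₂(1-p) is the binary entropy function.

H(0.2521) = 0.8146 bits
C = 1 - 0.8146 = 0.1854 bits per symbol

This means we can reliably transmit up to 0.1854 bits of information per channel use.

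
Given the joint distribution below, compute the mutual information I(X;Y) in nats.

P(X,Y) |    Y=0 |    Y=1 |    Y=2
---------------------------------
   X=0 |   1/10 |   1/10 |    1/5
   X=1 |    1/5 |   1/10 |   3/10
0.0069 nats

Mutual information: I(X;Y) = H(X) + H(Y) - H(X,Y)

Marginals:
P(X) = (2/5, 3/5), H(X) = 0.6730 nats
P(Y) = (3/10, 1/5, 1/2), H(Y) = 1.0297 nats

Joint entropy: H(X,Y) = 1.6957 nats

I(X;Y) = 0.6730 + 1.0297 - 1.6957 = 0.0069 nats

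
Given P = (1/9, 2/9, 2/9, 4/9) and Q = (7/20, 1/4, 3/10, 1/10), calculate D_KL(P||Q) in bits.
0.6385 bits

KL divergence: D_KL(P||Q) = Σ p(x) log(p(x)/q(x))

Computing term by term:
  x=0: 1/9 × log_2[(1/9)/(7/20)] = 1/9 × -1.6554 = -0.1839
  x=1: 2/9 × log_2[(2/9)/(1/4)] = 2/9 × -0.1699 = -0.0378
  x=2: 2/9 × log_2[(2/9)/(3/10)] = 2/9 × -0.4330 = -0.0962
  x=3: 4/9 × log_2[(4/9)/(1/10)] = 4/9 × 2.1520 = 0.9564

D_KL(P||Q) = 0.6385 bits

Note: KL divergence is always non-negative and equals 0 iff P = Q.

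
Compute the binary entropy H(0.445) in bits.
0.9913 bits

The binary entropy function is:
H(p) = -p log(p) - (1-p) log(1-p)

H(0.445) = -0.445 × log_2(0.445) - 0.555 × log_2(0.555)
H(0.445) = 0.9913 bits

Note: Binary entropy is maximized at p=0.5 (H=1 bit) and minimized at p=0 or p=1 (H=0).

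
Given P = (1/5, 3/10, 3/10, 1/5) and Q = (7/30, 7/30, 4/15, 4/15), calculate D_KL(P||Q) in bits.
0.0323 bits

KL divergence: D_KL(P||Q) = Σ p(x) log(p(x)/q(x))

Computing term by term:
  x=0: 1/5 × log_2[(1/5)/(7/30)] = 1/5 × -0.2224 = -0.0445
  x=1: 3/10 × log_2[(3/10)/(7/30)] = 3/10 × 0.3626 = 0.1088
  x=2: 3/10 × log_2[(3/10)/(4/15)] = 3/10 × 0.1699 = 0.0510
  x=3: 1/5 × log_2[(1/5)/(4/15)] = 1/5 × -0.4150 = -0.0830

D_KL(P||Q) = 0.0323 bits

Note: KL divergence is always non-negative and equals 0 iff P = Q.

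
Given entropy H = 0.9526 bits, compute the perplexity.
1.9354

Perplexity is 2^H (or exp(H) for natural log).

H = 0.9526 bits
Perplexity = 2^0.9526 = 1.9354

Interpretation: The model's uncertainty is equivalent to choosing uniformly among 1.9 options.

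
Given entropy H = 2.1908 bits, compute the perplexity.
4.5656

Perplexity is 2^H (or exp(H) for natural log).

H = 2.1908 bits
Perplexity = 2^2.1908 = 4.5656

Interpretation: The model's uncertainty is equivalent to choosing uniformly among 4.6 options.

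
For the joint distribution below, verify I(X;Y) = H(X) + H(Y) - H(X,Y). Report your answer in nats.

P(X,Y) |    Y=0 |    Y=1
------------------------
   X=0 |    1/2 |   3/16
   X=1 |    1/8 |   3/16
I(X;Y) = 0.0484 nats

Mutual information has multiple equivalent forms:
- I(X;Y) = H(X) - H(X|Y)
- I(X;Y) = H(Y) - H(Y|X)
- I(X;Y) = H(X) + H(Y) - H(X,Y)

Computing all quantities:
H(X) = 0.6211, H(Y) = 0.6616, H(X,Y) = 1.2342
H(X|Y) = 0.5727, H(Y|X) = 0.6132

Verification:
H(X) - H(X|Y) = 0.6211 - 0.5727 = 0.0484
H(Y) - H(Y|X) = 0.6616 - 0.6132 = 0.0484
H(X) + H(Y) - H(X,Y) = 0.6211 + 0.6616 - 1.2342 = 0.0484

All forms give I(X;Y) = 0.0484 nats. ✓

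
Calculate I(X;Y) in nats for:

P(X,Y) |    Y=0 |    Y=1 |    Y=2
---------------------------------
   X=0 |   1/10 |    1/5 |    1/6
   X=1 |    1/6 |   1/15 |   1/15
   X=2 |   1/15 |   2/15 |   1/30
0.0686 nats

Mutual information: I(X;Y) = H(X) + H(Y) - H(X,Y)

Marginals:
P(X) = (7/15, 3/10, 7/30), H(X) = 1.0564 nats
P(Y) = (1/3, 2/5, 4/15), H(Y) = 1.0852 nats

Joint entropy: H(X,Y) = 2.0730 nats

I(X;Y) = 1.0564 + 1.0852 - 2.0730 = 0.0686 nats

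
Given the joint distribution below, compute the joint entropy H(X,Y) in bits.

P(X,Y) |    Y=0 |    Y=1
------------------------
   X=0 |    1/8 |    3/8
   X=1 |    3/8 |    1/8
1.8113 bits

Joint entropy is H(X,Y) = -Σ_{x,y} p(x,y) log p(x,y).

Summing over all non-zero entries:
H(X,Y) = -[1/8·log_2(1/8) + 3/8·log_2(3/8) + 3/8·log_2(3/8) + 1/8·log_2(1/8)]
H(X,Y) = 1.8113 bits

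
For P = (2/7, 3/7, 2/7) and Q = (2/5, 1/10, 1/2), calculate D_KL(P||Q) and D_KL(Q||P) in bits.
D_KL(P||Q) = 0.5304, D_KL(Q||P) = 0.3879

KL divergence is not symmetric: D_KL(P||Q) ≠ D_KL(Q||P) in general.

D_KL(P||Q) = 0.5304 bits
D_KL(Q||P) = 0.3879 bits

No, they are not equal!

This asymmetry is why KL divergence is not a true distance metric.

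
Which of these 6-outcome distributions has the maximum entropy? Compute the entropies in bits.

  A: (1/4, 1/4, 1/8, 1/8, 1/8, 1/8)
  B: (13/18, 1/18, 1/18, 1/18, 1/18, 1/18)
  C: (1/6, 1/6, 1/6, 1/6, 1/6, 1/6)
C

For a discrete distribution over n outcomes, entropy is maximized by the uniform distribution.

Computing entropies:
H(A) = 2.5000 bits
H(B) = 1.4974 bits
H(C) = 2.5850 bits

The uniform distribution (where all probabilities equal 1/6) achieves the maximum entropy of log_2(6) = 2.5850 bits.

Distribution C has the highest entropy.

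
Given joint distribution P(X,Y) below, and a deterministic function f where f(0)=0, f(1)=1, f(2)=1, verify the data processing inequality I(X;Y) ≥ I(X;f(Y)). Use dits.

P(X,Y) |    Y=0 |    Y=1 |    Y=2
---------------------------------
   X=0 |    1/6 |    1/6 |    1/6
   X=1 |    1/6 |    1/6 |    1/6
I(X;Y) = 0.0000, I(X;f(Y)) = 0.0000, inequality holds: 0.0000 ≥ 0.0000

Data Processing Inequality: For any Markov chain X → Y → Z, we have I(X;Y) ≥ I(X;Z).

Here Z = f(Y) is a deterministic function of Y, forming X → Y → Z.

Original I(X;Y) = 0.0000 dits

After applying f:
P(X,Z) where Z=f(Y):
- P(X,Z=0) = P(X,Y=0)
- P(X,Z=1) = P(X,Y=1) + P(X,Y=2)

I(X;Z) = I(X;f(Y)) = 0.0000 dits

Verification: 0.0000 ≥ 0.0000 ✓

Information cannot be created by processing; the function f can only lose information about X.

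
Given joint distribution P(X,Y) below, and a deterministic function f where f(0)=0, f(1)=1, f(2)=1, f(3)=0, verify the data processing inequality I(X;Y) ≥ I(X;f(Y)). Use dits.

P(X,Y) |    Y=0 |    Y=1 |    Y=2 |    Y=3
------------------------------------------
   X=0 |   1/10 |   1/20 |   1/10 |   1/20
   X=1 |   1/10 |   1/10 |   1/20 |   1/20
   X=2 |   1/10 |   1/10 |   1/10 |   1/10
I(X;Y) = 0.0104, I(X;f(Y)) = 0.0000, inequality holds: 0.0104 ≥ 0.0000

Data Processing Inequality: For any Markov chain X → Y → Z, we have I(X;Y) ≥ I(X;Z).

Here Z = f(Y) is a deterministic function of Y, forming X → Y → Z.

Original I(X;Y) = 0.0104 dits

After applying f:
P(X,Z) where Z=f(Y):
- P(X,Z=0) = P(X,Y=0) + P(X,Y=3)
- P(X,Z=1) = P(X,Y=1) + P(X,Y=2)

I(X;Z) = I(X;f(Y)) = 0.0000 dits

Verification: 0.0104 ≥ 0.0000 ✓

Information cannot be created by processing; the function f can only lose information about X.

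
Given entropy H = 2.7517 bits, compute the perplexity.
6.7351

Perplexity is 2^H (or exp(H) for natural log).

H = 2.7517 bits
Perplexity = 2^2.7517 = 6.7351

Interpretation: The model's uncertainty is equivalent to choosing uniformly among 6.7 options.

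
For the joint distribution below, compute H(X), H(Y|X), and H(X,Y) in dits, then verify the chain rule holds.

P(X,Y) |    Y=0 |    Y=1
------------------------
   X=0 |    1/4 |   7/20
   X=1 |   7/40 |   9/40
H(X,Y) = 0.5883, H(X) = 0.2923, H(Y|X) = 0.2960 (all in dits)

Chain rule: H(X,Y) = H(X) + H(Y|X)

Left side — joint entropy directly:
H(X,Y) = -Σ p(x,y) log p(x,y) = 0.5883 dits

Right side — compute H(Y|X) from the conditional distributions:
P(X) = (3/5, 2/5), so H(X) = 0.2923 dits
H(Y|X) = Σ_x P(X=x) · H(Y|X=x):
  P(Y|X=0) = (5/12, 7/12), H(Y|X=0) = 0.2950, weight P(X=0) = 3/5
  P(Y|X=1) = (7/16, 9/16), H(Y|X=1) = 0.2976, weight P(X=1) = 2/5
H(Y|X) = 0.2960 dits

H(X) + H(Y|X) = 0.2923 + 0.2960 = 0.5883 dits

Both sides equal 0.5883 dits. ✓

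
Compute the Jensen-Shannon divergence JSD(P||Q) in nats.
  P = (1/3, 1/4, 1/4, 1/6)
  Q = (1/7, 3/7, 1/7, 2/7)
0.0468 nats

Jensen-Shannon divergence is:
JSD(P||Q) = 0.5 × D_KL(P||M) + 0.5 × D_KL(Q||M)
where M = 0.5 × (P + Q) is the mixture distribution.

M = 0.5 × (1/3, 1/4, 1/4, 1/6) + 0.5 × (1/7, 3/7, 1/7, 2/7) = (5/21, 0.339286, 0.196429, 0.22619)

D_KL(P||M) = 0.0452 nats
D_KL(Q||M) = 0.0484 nats

JSD(P||Q) = 0.5 × 0.0452 + 0.5 × 0.0484 = 0.0468 nats

Unlike KL divergence, JSD is symmetric and bounded: 0 ≤ JSD ≤ log(2).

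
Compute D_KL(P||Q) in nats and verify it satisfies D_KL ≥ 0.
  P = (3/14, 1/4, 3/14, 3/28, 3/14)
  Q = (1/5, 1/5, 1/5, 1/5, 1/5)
0.0333 nats

KL divergence satisfies the Gibbs inequality: D_KL(P||Q) ≥ 0 for all distributions P, Q.

D_KL(P||Q) = Σ p(x) log(p(x)/q(x))
Term by term:
  x=0: 3/14 × log_e[(3/14)/(1/5)] = 0.0148
  x=1: 1/4 × log_e[(1/4)/(1/5)] = 0.0558
  x=2: 3/14 × log_e[(3/14)/(1/5)] = 0.0148
  x=3: 3/28 × log_e[(3/28)/(1/5)] = -0.0669
  x=4: 3/14 × log_e[(3/14)/(1/5)] = 0.0148
D_KL(P||Q) = 0.0333 nats

D_KL(P||Q) = 0.0333 ≥ 0 ✓

This non-negativity is a fundamental property: relative entropy cannot be negative because it measures how different Q is from P.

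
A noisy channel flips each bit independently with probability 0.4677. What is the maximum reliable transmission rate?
0.0030 bits

For a binary symmetric channel (BSC) with error probability p:
Capacity C = 1 - H(p) bits per symbol

where H(p) = -p log₂(p) - (1-p) log₂(1-p) is the binary entropy function.

H(0.4677) = 0.9970 bits
C = 1 - 0.9970 = 0.0030 bits per symbol

This means we can reliably transmit up to 0.0030 bits of information per channel use.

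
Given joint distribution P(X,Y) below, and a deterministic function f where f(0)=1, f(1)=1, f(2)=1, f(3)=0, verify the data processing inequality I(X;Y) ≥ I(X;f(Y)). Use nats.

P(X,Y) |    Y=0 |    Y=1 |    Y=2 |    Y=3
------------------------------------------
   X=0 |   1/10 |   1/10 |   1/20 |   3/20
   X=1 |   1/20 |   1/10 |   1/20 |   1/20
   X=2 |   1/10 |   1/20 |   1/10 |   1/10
I(X;Y) = 0.0417, I(X;f(Y)) = 0.0117, inequality holds: 0.0417 ≥ 0.0117

Data Processing Inequality: For any Markov chain X → Y → Z, we have I(X;Y) ≥ I(X;Z).

Here Z = f(Y) is a deterministic function of Y, forming X → Y → Z.

Original I(X;Y) = 0.0417 nats

After applying f:
P(X,Z) where Z=f(Y):
- P(X,Z=0) = P(X,Y=3)
- P(X,Z=1) = P(X,Y=0) + P(X,Y=1) + P(X,Y=2)

I(X;Z) = I(X;f(Y)) = 0.0117 nats

Verification: 0.0417 ≥ 0.0117 ✓

Information cannot be created by processing; the function f can only lose information about X.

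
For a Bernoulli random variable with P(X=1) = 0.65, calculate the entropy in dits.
0.2812 dits

The binary entropy function is:
H(p) = -p log(p) - (1-p) log(1-p)

H(0.65) = -0.65 × log_10(0.65) - 0.35 × log_10(0.35)
H(0.65) = 0.2812 dits

Note: Binary entropy is maximized at p=0.5 (H=1 bit) and minimized at p=0 or p=1 (H=0).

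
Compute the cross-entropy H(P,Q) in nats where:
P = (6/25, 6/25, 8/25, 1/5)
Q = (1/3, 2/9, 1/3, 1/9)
1.4156 nats

Cross-entropy: H(P,Q) = -Σ p(x) log q(x)

Alternatively: H(P,Q) = H(P) + D_KL(P||Q)
H(P) = 1.3715 nats
D_KL(P||Q) = 0.0441 nats

H(P,Q) = 1.3715 + 0.0441 = 1.4156 nats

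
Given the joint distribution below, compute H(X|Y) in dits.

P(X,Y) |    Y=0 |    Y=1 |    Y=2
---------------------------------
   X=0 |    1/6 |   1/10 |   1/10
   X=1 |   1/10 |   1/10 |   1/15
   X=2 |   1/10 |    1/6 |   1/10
0.4652 dits

Using the chain rule: H(X|Y) = H(X,Y) - H(Y)

First, compute H(X,Y) = 0.9378 dits

Marginal P(Y) = (11/30, 11/30, 4/15)
H(Y) = 0.4726 dits

H(X|Y) = H(X,Y) - H(Y) = 0.9378 - 0.4726 = 0.4652 dits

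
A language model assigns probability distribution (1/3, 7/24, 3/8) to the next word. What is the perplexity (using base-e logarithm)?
2.9844

Perplexity is e^H (or exp(H) for natural log).

First, H = -Σ p log p = 1.0934 nats
Perplexity = e^1.0934 = 2.9844

Interpretation: The model's uncertainty is equivalent to choosing uniformly among 3.0 options.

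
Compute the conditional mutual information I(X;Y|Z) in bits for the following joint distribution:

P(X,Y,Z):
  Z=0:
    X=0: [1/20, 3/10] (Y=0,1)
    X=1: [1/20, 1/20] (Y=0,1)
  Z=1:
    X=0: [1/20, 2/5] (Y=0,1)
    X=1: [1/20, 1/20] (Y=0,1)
0.0866 bits

Conditional mutual information: I(X;Y|Z) = H(X|Z) + H(Y|Z) - H(X,Y|Z)

H(Z) = 0.9928
H(X,Z) = 1.7129 → H(X|Z) = 0.7201
H(Y,Z) = 1.7129 → H(Y|Z) = 0.7201
H(X,Y,Z) = 2.3464 → H(X,Y|Z) = 1.3537

I(X;Y|Z) = 0.7201 + 0.7201 - 1.3537 = 0.0866 bits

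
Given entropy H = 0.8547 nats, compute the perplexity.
2.3507

Perplexity is e^H (or exp(H) for natural log).

H = 0.8547 nats
Perplexity = e^0.8547 = 2.3507

Interpretation: The model's uncertainty is equivalent to choosing uniformly among 2.4 options.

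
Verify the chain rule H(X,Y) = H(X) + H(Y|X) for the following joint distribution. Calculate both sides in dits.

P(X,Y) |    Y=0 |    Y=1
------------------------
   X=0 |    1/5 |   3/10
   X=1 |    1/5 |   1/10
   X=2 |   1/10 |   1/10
H(X,Y) = 0.7365, H(X) = 0.4472, H(Y|X) = 0.2893 (all in dits)

Chain rule: H(X,Y) = H(X) + H(Y|X)

Left side — joint entropy directly:
H(X,Y) = -Σ p(x,y) log p(x,y) = 0.7365 dits

Right side — compute H(Y|X) from the conditional distributions:
P(X) = (1/2, 3/10, 1/5), so H(X) = 0.4472 dits
H(Y|X) = Σ_x P(X=x) · H(Y|X=x):
  P(Y|X=0) = (2/5, 3/5), H(Y|X=0) = 0.2923, weight P(X=0) = 1/2
  P(Y|X=1) = (2/3, 1/3), H(Y|X=1) = 0.2764, weight P(X=1) = 3/10
  P(Y|X=2) = (1/2, 1/2), H(Y|X=2) = 0.3010, weight P(X=2) = 1/5
H(Y|X) = 0.2893 dits

H(X) + H(Y|X) = 0.4472 + 0.2893 = 0.7365 dits

Both sides equal 0.7365 dits. ✓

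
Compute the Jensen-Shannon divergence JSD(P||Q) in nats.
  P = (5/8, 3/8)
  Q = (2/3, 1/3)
0.0009 nats

Jensen-Shannon divergence is:
JSD(P||Q) = 0.5 × D_KL(P||M) + 0.5 × D_KL(Q||M)
where M = 0.5 × (P + Q) is the mixture distribution.

M = 0.5 × (5/8, 3/8) + 0.5 × (2/3, 1/3) = (0.645833, 0.354167)

D_KL(P||M) = 0.0009 nats
D_KL(Q||M) = 0.0010 nats

JSD(P||Q) = 0.5 × 0.0009 + 0.5 × 0.0010 = 0.0009 nats

Unlike KL divergence, JSD is symmetric and bounded: 0 ≤ JSD ≤ log(2).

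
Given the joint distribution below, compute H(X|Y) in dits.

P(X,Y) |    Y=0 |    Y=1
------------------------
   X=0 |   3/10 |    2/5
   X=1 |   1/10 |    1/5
0.2635 dits

Using the chain rule: H(X|Y) = H(X,Y) - H(Y)

First, compute H(X,Y) = 0.5558 dits

Marginal P(Y) = (2/5, 3/5)
H(Y) = 0.2923 dits

H(X|Y) = H(X,Y) - H(Y) = 0.5558 - 0.2923 = 0.2635 dits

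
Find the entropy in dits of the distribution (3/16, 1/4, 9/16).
0.4274 dits

Shannon entropy is H(X) = -Σ p(x) log p(x).

For P = (3/16, 1/4, 9/16):
H = -3/16 × log_10(3/16) -1/4 × log_10(1/4) -9/16 × log_10(9/16)
H = 0.4274 dits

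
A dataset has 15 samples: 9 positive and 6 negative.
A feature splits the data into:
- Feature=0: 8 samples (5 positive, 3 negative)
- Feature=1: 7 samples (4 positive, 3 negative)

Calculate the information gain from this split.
0.0021 bits

Information Gain = H(Y) - H(Y|Feature)

Before split:
P(positive) = 9/15 = 0.6000
H(Y) = 0.9710 bits

After split:
Feature=0: H = 0.9544 bits (weight = 8/15)
Feature=1: H = 0.9852 bits (weight = 7/15)
H(Y|Feature) = (8/15)×0.9544 + (7/15)×0.9852 = 0.9688 bits

Information Gain = 0.9710 - 0.9688 = 0.0021 bits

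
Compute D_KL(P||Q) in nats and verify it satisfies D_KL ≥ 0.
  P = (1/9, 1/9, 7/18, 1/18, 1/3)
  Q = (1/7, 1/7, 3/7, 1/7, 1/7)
0.1363 nats

KL divergence satisfies the Gibbs inequality: D_KL(P||Q) ≥ 0 for all distributions P, Q.

D_KL(P||Q) = Σ p(x) log(p(x)/q(x))
Term by term:
  x=0: 1/9 × log_e[(1/9)/(1/7)] = -0.0279
  x=1: 1/9 × log_e[(1/9)/(1/7)] = -0.0279
  x=2: 7/18 × log_e[(7/18)/(3/7)] = -0.0378
  x=3: 1/18 × log_e[(1/18)/(1/7)] = -0.0525
  x=4: 1/3 × log_e[(1/3)/(1/7)] = 0.2824
D_KL(P||Q) = 0.1363 nats

D_KL(P||Q) = 0.1363 ≥ 0 ✓

This non-negativity is a fundamental property: relative entropy cannot be negative because it measures how different Q is from P.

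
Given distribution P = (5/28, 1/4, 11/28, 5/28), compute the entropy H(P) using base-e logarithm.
1.3289 nats

Shannon entropy is H(X) = -Σ p(x) log p(x).

For P = (5/28, 1/4, 11/28, 5/28):
H = -5/28 × log_e(5/28) -1/4 × log_e(1/4) -11/28 × log_e(11/28) -5/28 × log_e(5/28)
H = 1.3289 nats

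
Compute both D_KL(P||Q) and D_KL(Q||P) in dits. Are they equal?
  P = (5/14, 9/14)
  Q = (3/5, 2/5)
D_KL(P||Q) = 0.0520, D_KL(Q||P) = 0.0528

KL divergence is not symmetric: D_KL(P||Q) ≠ D_KL(Q||P) in general.

D_KL(P||Q) = 0.0520 dits
D_KL(Q||P) = 0.0528 dits

No, they are not equal!

This asymmetry is why KL divergence is not a true distance metric.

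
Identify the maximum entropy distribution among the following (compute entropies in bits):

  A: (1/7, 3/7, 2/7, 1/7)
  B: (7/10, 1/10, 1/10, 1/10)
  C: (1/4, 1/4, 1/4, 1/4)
C

For a discrete distribution over n outcomes, entropy is maximized by the uniform distribution.

Computing entropies:
H(A) = 1.8424 bits
H(B) = 1.3568 bits
H(C) = 2.0000 bits

The uniform distribution (where all probabilities equal 1/4) achieves the maximum entropy of log_2(4) = 2.0000 bits.

Distribution C has the highest entropy.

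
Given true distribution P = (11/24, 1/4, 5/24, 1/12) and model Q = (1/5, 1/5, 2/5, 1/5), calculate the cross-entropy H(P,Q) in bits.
2.1136 bits

Cross-entropy: H(P,Q) = -Σ p(x) log q(x)

Alternatively: H(P,Q) = H(P) + D_KL(P||Q)
H(P) = 1.7861 bits
D_KL(P||Q) = 0.3275 bits

H(P,Q) = 1.7861 + 0.3275 = 2.1136 bits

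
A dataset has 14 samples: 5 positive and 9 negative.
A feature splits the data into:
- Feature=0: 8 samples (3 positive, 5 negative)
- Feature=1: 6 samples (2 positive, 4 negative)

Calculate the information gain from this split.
0.0013 bits

Information Gain = H(Y) - H(Y|Feature)

Before split:
P(positive) = 5/14 = 0.3571
H(Y) = 0.9403 bits

After split:
Feature=0: H = 0.9544 bits (weight = 8/14)
Feature=1: H = 0.9183 bits (weight = 6/14)
H(Y|Feature) = (8/14)×0.9544 + (6/14)×0.9183 = 0.9389 bits

Information Gain = 0.9403 - 0.9389 = 0.0013 bits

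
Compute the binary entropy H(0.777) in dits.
0.2305 dits

The binary entropy function is:
H(p) = -p log(p) - (1-p) log(1-p)

H(0.777) = -0.777 × log_10(0.777) - 0.223 × log_10(0.223)
H(0.777) = 0.2305 dits

Note: Binary entropy is maximized at p=0.5 (H=1 bit) and minimized at p=0 or p=1 (H=0).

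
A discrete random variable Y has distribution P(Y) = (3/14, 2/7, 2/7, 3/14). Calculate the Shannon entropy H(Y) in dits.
0.5976 dits

Shannon entropy is H(X) = -Σ p(x) log p(x).

For P = (3/14, 2/7, 2/7, 3/14):
H = -3/14 × log_10(3/14) -2/7 × log_10(2/7) -2/7 × log_10(2/7) -3/14 × log_10(3/14)
H = 0.5976 dits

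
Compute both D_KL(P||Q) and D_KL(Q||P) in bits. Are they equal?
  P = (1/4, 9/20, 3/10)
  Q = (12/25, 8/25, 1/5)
D_KL(P||Q) = 0.1615, D_KL(Q||P) = 0.1773

KL divergence is not symmetric: D_KL(P||Q) ≠ D_KL(Q||P) in general.

D_KL(P||Q) = 0.1615 bits
D_KL(Q||P) = 0.1773 bits

No, they are not equal!

This asymmetry is why KL divergence is not a true distance metric.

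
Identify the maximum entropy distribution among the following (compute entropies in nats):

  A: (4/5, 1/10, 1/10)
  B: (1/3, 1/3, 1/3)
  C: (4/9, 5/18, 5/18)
B

For a discrete distribution over n outcomes, entropy is maximized by the uniform distribution.

Computing entropies:
H(A) = 0.6390 nats
H(B) = 1.0986 nats
H(C) = 1.0720 nats

The uniform distribution (where all probabilities equal 1/3) achieves the maximum entropy of log_e(3) = 1.0986 nats.

Distribution B has the highest entropy.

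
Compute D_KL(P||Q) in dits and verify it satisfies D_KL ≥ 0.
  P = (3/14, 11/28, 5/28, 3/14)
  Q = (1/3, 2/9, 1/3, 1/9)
0.0688 dits

KL divergence satisfies the Gibbs inequality: D_KL(P||Q) ≥ 0 for all distributions P, Q.

D_KL(P||Q) = Σ p(x) log(p(x)/q(x))
Term by term:
  x=0: 3/14 × log_10[(3/14)/(1/3)] = -0.0411
  x=1: 11/28 × log_10[(11/28)/(2/9)] = 0.0972
  x=2: 5/28 × log_10[(5/28)/(1/3)] = -0.0484
  x=3: 3/14 × log_10[(3/14)/(1/9)] = 0.0611
D_KL(P||Q) = 0.0688 dits

D_KL(P||Q) = 0.0688 ≥ 0 ✓

This non-negativity is a fundamental property: relative entropy cannot be negative because it measures how different Q is from P.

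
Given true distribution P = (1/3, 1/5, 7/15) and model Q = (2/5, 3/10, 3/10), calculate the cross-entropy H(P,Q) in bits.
1.5986 bits

Cross-entropy: H(P,Q) = -Σ p(x) log q(x)

Alternatively: H(P,Q) = H(P) + D_KL(P||Q)
H(P) = 1.5058 bits
D_KL(P||Q) = 0.0928 bits

H(P,Q) = 1.5058 + 0.0928 = 1.5986 bits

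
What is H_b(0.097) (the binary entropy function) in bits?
0.4594 bits

The binary entropy function is:
H(p) = -p log(p) - (1-p) log(1-p)

H(0.097) = -0.097 × log_2(0.097) - 0.903 × log_2(0.903)
H(0.097) = 0.4594 bits

Note: Binary entropy is maximized at p=0.5 (H=1 bit) and minimized at p=0 or p=1 (H=0).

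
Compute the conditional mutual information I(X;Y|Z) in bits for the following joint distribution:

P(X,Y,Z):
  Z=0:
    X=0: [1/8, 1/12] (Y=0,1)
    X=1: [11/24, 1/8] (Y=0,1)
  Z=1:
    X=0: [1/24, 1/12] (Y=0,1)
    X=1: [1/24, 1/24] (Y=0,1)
0.0229 bits

Conditional mutual information: I(X;Y|Z) = H(X|Z) + H(Y|Z) - H(X,Y|Z)

H(Z) = 0.7383
H(X,Z) = 1.5988 → H(X|Z) = 0.8605
H(Y,Z) = 1.5988 → H(Y|Z) = 0.8605
H(X,Y,Z) = 2.4365 → H(X,Y|Z) = 1.6982

I(X;Y|Z) = 0.8605 + 0.8605 - 1.6982 = 0.0229 bits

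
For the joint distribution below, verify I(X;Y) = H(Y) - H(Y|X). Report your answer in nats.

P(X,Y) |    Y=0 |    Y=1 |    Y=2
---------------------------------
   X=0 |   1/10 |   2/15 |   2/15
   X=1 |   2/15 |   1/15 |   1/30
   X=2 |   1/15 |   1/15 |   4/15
I(X;Y) = 0.1063 nats

Mutual information has multiple equivalent forms:
- I(X;Y) = H(X) - H(X|Y)
- I(X;Y) = H(Y) - H(Y|X)
- I(X;Y) = H(X) + H(Y) - H(X,Y)

Computing all quantities:
H(X) = 1.0740, H(Y) = 1.0760, H(X,Y) = 2.0437
H(X|Y) = 0.9676, H(Y|X) = 0.9697

Verification:
H(X) - H(X|Y) = 1.0740 - 0.9676 = 0.1063
H(Y) - H(Y|X) = 1.0760 - 0.9697 = 0.1063
H(X) + H(Y) - H(X,Y) = 1.0740 + 1.0760 - 2.0437 = 0.1063

All forms give I(X;Y) = 0.1063 nats. ✓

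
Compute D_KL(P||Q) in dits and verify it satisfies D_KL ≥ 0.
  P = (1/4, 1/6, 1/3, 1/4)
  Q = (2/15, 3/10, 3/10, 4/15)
0.0340 dits

KL divergence satisfies the Gibbs inequality: D_KL(P||Q) ≥ 0 for all distributions P, Q.

D_KL(P||Q) = Σ p(x) log(p(x)/q(x))
Term by term:
  x=0: 1/4 × log_10[(1/4)/(2/15)] = 0.0683
  x=1: 1/6 × log_10[(1/6)/(3/10)] = -0.0425
  x=2: 1/3 × log_10[(1/3)/(3/10)] = 0.0153
  x=3: 1/4 × log_10[(1/4)/(4/15)] = -0.0070
D_KL(P||Q) = 0.0340 dits

D_KL(P||Q) = 0.0340 ≥ 0 ✓

This non-negativity is a fundamental property: relative entropy cannot be negative because it measures how different Q is from P.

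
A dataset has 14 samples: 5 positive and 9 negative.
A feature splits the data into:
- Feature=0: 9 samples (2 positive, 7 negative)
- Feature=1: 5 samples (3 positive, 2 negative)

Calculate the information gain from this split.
0.1022 bits

Information Gain = H(Y) - H(Y|Feature)

Before split:
P(positive) = 5/14 = 0.3571
H(Y) = 0.9403 bits

After split:
Feature=0: H = 0.7642 bits (weight = 9/14)
Feature=1: H = 0.9710 bits (weight = 5/14)
H(Y|Feature) = (9/14)×0.7642 + (5/14)×0.9710 = 0.8380 bits

Information Gain = 0.9403 - 0.8380 = 0.1022 bits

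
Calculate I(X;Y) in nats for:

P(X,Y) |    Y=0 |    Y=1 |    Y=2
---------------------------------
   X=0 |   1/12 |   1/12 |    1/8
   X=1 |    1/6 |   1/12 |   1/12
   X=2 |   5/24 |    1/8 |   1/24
0.0509 nats

Mutual information: I(X;Y) = H(X) + H(Y) - H(X,Y)

Marginals:
P(X) = (7/24, 1/3, 3/8), H(X) = 1.0934 nats
P(Y) = (11/24, 7/24, 1/4), H(Y) = 1.0635 nats

Joint entropy: H(X,Y) = 2.1060 nats

I(X;Y) = 1.0934 + 1.0635 - 2.1060 = 0.0509 nats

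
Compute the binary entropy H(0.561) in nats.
0.6857 nats

The binary entropy function is:
H(p) = -p log(p) - (1-p) log(1-p)

H(0.561) = -0.561 × log_e(0.561) - 0.439 × log_e(0.439)
H(0.561) = 0.6857 nats

Note: Binary entropy is maximized at p=0.5 (H=1 bit) and minimized at p=0 or p=1 (H=0).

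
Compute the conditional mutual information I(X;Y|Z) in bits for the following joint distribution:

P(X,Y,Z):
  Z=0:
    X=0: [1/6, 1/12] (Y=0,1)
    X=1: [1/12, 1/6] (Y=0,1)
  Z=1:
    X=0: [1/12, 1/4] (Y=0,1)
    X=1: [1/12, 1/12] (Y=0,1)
0.0629 bits

Conditional mutual information: I(X;Y|Z) = H(X|Z) + H(Y|Z) - H(X,Y|Z)

H(Z) = 1.0000
H(X,Z) = 1.9591 → H(X|Z) = 0.9591
H(Y,Z) = 1.9591 → H(Y|Z) = 0.9591
H(X,Y,Z) = 2.8554 → H(X,Y|Z) = 1.8554

I(X;Y|Z) = 0.9591 + 0.9591 - 1.8554 = 0.0629 bits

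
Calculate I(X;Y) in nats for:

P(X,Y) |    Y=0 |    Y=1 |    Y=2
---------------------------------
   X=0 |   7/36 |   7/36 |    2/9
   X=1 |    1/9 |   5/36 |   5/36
0.0010 nats

Mutual information: I(X;Y) = H(X) + H(Y) - H(X,Y)

Marginals:
P(X) = (11/18, 7/18), H(X) = 0.6682 nats
P(Y) = (11/36, 1/3, 13/36), H(Y) = 1.0963 nats

Joint entropy: H(X,Y) = 1.7636 nats

I(X;Y) = 0.6682 + 1.0963 - 1.7636 = 0.0010 nats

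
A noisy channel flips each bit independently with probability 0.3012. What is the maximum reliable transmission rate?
0.1172 bits

For a binary symmetric channel (BSC) with error probability p:
Capacity C = 1 - H(p) bits per symbol

where H(p) = -p log₂(p) - (1-p) log₂(1-p) is the binary entropy function.

H(0.3012) = 0.8828 bits
C = 1 - 0.8828 = 0.1172 bits per symbol

This means we can reliably transmit up to 0.1172 bits of information per channel use.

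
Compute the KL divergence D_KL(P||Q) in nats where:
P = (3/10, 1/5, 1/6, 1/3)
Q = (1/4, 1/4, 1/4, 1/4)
0.0384 nats

KL divergence: D_KL(P||Q) = Σ p(x) log(p(x)/q(x))

Computing term by term:
  x=0: 3/10 × log_e[(3/10)/(1/4)] = 3/10 × 0.1823 = 0.0547
  x=1: 1/5 × log_e[(1/5)/(1/4)] = 1/5 × -0.2231 = -0.0446
  x=2: 1/6 × log_e[(1/6)/(1/4)] = 1/6 × -0.4055 = -0.0676
  x=3: 1/3 × log_e[(1/3)/(1/4)] = 1/3 × 0.2877 = 0.0959

D_KL(P||Q) = 0.0384 nats

Note: KL divergence is always non-negative and equals 0 iff P = Q.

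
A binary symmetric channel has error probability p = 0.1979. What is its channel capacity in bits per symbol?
0.2823 bits

For a binary symmetric channel (BSC) with error probability p:
Capacity C = 1 - H(p) bits per symbol

where H(p) = -p log₂(p) - (1-p) log₂(1-p) is the binary entropy function.

H(0.1979) = 0.7177 bits
C = 1 - 0.7177 = 0.2823 bits per symbol

This means we can reliably transmit up to 0.2823 bits of information per channel use.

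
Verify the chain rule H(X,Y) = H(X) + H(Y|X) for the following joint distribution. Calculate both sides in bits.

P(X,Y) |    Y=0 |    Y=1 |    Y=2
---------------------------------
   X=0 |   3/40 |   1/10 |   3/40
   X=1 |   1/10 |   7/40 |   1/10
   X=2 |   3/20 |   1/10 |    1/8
H(X,Y) = 3.1149, H(X) = 1.5613, H(Y|X) = 1.5536 (all in bits)

Chain rule: H(X,Y) = H(X) + H(Y|X)

Left side — joint entropy directly:
H(X,Y) = -Σ p(x,y) log p(x,y) = 3.1149 bits

Right side — compute H(Y|X) from the conditional distributions:
P(X) = (1/4, 3/8, 3/8), so H(X) = 1.5613 bits
H(Y|X) = Σ_x P(X=x) · H(Y|X=x):
  P(Y|X=0) = (3/10, 2/5, 3/10), H(Y|X=0) = 1.5710, weight P(X=0) = 1/4
  P(Y|X=1) = (4/15, 7/15, 4/15), H(Y|X=1) = 1.5301, weight P(X=1) = 3/8
  P(Y|X=2) = (2/5, 4/15, 1/3), H(Y|X=2) = 1.5656, weight P(X=2) = 3/8
H(Y|X) = 1.5536 bits

H(X) + H(Y|X) = 1.5613 + 1.5536 = 3.1149 bits

Both sides equal 3.1149 bits. ✓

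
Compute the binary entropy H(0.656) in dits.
0.2795 dits

The binary entropy function is:
H(p) = -p log(p) - (1-p) log(1-p)

H(0.656) = -0.656 × log_10(0.656) - 0.344 × log_10(0.344)
H(0.656) = 0.2795 dits

Note: Binary entropy is maximized at p=0.5 (H=1 bit) and minimized at p=0 or p=1 (H=0).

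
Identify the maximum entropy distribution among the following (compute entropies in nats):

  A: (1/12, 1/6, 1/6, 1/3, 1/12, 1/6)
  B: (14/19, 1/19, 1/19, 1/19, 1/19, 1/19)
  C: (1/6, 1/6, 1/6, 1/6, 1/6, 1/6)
C

For a discrete distribution over n outcomes, entropy is maximized by the uniform distribution.

Computing entropies:
H(A) = 1.6762 nats
H(B) = 0.9999 nats
H(C) = 1.7918 nats

The uniform distribution (where all probabilities equal 1/6) achieves the maximum entropy of log_e(6) = 1.7918 nats.

Distribution C has the highest entropy.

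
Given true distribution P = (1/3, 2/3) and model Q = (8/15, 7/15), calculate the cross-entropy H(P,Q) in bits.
1.0353 bits

Cross-entropy: H(P,Q) = -Σ p(x) log q(x)

Alternatively: H(P,Q) = H(P) + D_KL(P||Q)
H(P) = 0.9183 bits
D_KL(P||Q) = 0.1170 bits

H(P,Q) = 0.9183 + 0.1170 = 1.0353 bits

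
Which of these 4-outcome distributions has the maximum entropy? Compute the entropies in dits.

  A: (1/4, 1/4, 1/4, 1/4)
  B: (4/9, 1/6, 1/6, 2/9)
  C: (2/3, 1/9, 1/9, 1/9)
A

For a discrete distribution over n outcomes, entropy is maximized by the uniform distribution.

Computing entropies:
H(A) = 0.6021 dits
H(B) = 0.5611 dits
H(C) = 0.4355 dits

The uniform distribution (where all probabilities equal 1/4) achieves the maximum entropy of log_10(4) = 0.6021 dits.

Distribution A has the highest entropy.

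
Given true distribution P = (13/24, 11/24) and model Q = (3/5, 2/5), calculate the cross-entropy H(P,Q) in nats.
0.6967 nats

Cross-entropy: H(P,Q) = -Σ p(x) log q(x)

Alternatively: H(P,Q) = H(P) + D_KL(P||Q)
H(P) = 0.6897 nats
D_KL(P||Q) = 0.0070 nats

H(P,Q) = 0.6897 + 0.0070 = 0.6967 nats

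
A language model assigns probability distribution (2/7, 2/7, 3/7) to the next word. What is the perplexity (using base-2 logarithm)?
2.9417

Perplexity is 2^H (or exp(H) for natural log).

First, H = -Σ p log p = 1.5567 bits
Perplexity = 2^1.5567 = 2.9417

Interpretation: The model's uncertainty is equivalent to choosing uniformly among 2.9 options.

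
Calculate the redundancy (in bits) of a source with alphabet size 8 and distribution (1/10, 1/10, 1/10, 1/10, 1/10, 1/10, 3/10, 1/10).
0.1536 bits

Redundancy measures how far a source is from maximum entropy:
R = H_max - H(X)

Maximum entropy for 8 symbols: H_max = log_2(8) = 3.0000 bits
Actual entropy: H(X) = 2.8464 bits
Redundancy: R = 3.0000 - 2.8464 = 0.1536 bits

This redundancy represents potential for compression: the source could be compressed by 0.1536 bits per symbol.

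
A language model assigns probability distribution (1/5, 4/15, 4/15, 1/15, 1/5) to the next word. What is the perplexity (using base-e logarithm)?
4.6147

Perplexity is e^H (or exp(H) for natural log).

First, H = -Σ p log p = 1.5292 nats
Perplexity = e^1.5292 = 4.6147

Interpretation: The model's uncertainty is equivalent to choosing uniformly among 4.6 options.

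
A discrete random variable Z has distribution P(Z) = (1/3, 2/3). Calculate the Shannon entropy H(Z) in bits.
0.9183 bits

Shannon entropy is H(X) = -Σ p(x) log p(x).

For P = (1/3, 2/3):
H = -1/3 × log_2(1/3) -2/3 × log_2(2/3)
H = 0.9183 bits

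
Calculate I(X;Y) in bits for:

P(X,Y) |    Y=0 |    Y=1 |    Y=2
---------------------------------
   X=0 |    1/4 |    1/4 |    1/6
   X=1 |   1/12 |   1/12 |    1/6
0.0441 bits

Mutual information: I(X;Y) = H(X) + H(Y) - H(X,Y)

Marginals:
P(X) = (2/3, 1/3), H(X) = 0.9183 bits
P(Y) = (1/3, 1/3, 1/3), H(Y) = 1.5850 bits

Joint entropy: H(X,Y) = 2.4591 bits

I(X;Y) = 0.9183 + 1.5850 - 2.4591 = 0.0441 bits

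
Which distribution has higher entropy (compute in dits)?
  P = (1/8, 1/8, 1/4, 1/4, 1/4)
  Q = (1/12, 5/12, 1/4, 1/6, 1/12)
P

Computing entropies in dits:
H(P) = 0.6773
H(Q) = 0.6185

Distribution P has higher entropy.

Intuition: The distribution closer to uniform (more spread out) has higher entropy.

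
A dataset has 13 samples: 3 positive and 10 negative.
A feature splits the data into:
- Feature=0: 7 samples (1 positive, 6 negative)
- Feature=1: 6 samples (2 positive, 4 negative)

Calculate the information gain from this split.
0.0369 bits

Information Gain = H(Y) - H(Y|Feature)

Before split:
P(positive) = 3/13 = 0.2308
H(Y) = 0.7793 bits

After split:
Feature=0: H = 0.5917 bits (weight = 7/13)
Feature=1: H = 0.9183 bits (weight = 6/13)
H(Y|Feature) = (7/13)×0.5917 + (6/13)×0.9183 = 0.7424 bits

Information Gain = 0.7793 - 0.7424 = 0.0369 bits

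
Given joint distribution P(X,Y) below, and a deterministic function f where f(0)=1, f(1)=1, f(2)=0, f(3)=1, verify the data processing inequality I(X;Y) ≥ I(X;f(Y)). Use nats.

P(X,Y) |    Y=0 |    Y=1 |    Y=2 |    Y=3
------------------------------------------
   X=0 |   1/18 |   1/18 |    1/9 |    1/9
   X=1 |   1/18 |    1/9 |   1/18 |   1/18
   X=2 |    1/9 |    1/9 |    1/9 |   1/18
I(X;Y) = 0.0411, I(X;f(Y)) = 0.0070, inequality holds: 0.0411 ≥ 0.0070

Data Processing Inequality: For any Markov chain X → Y → Z, we have I(X;Y) ≥ I(X;Z).

Here Z = f(Y) is a deterministic function of Y, forming X → Y → Z.

Original I(X;Y) = 0.0411 nats

After applying f:
P(X,Z) where Z=f(Y):
- P(X,Z=0) = P(X,Y=2)
- P(X,Z=1) = P(X,Y=0) + P(X,Y=1) + P(X,Y=3)

I(X;Z) = I(X;f(Y)) = 0.0070 nats

Verification: 0.0411 ≥ 0.0070 ✓

Information cannot be created by processing; the function f can only lose information about X.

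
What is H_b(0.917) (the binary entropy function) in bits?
0.4127 bits

The binary entropy function is:
H(p) = -p log(p) - (1-p) log(1-p)

H(0.917) = -0.917 × log_2(0.917) - 0.083 × log_2(0.083)
H(0.917) = 0.4127 bits

Note: Binary entropy is maximized at p=0.5 (H=1 bit) and minimized at p=0 or p=1 (H=0).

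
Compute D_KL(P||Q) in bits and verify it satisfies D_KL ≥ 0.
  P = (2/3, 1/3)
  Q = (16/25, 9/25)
0.0023 bits

KL divergence satisfies the Gibbs inequality: D_KL(P||Q) ≥ 0 for all distributions P, Q.

D_KL(P||Q) = Σ p(x) log(p(x)/q(x))
Term by term:
  x=0: 2/3 × log_2[(2/3)/(16/25)] = 0.0393
  x=1: 1/3 × log_2[(1/3)/(9/25)] = -0.0370
D_KL(P||Q) = 0.0023 bits

D_KL(P||Q) = 0.0023 ≥ 0 ✓

This non-negativity is a fundamental property: relative entropy cannot be negative because it measures how different Q is from P.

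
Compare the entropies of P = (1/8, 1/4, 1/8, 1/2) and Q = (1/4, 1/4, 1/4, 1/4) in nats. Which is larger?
Q

Computing entropies in nats:
H(P) = 1.2130
H(Q) = 1.3863

Distribution Q has higher entropy.

Intuition: The distribution closer to uniform (more spread out) has higher entropy.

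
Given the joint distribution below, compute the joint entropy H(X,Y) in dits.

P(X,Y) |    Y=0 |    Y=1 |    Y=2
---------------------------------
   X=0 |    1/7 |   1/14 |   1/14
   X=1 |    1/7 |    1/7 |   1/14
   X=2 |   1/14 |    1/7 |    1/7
0.9311 dits

Joint entropy is H(X,Y) = -Σ_{x,y} p(x,y) log p(x,y).

Summing over all non-zero entries:
H(X,Y) = -[1/7·log_10(1/7) + 1/14·log_10(1/14) + 1/14·log_10(1/14) + 1/7·log_10(1/7) + 1/7·log_10(1/7) + 1/14·log_10(1/14) + 1/14·log_10(1/14) + 1/7·log_10(1/7) + 1/7·log_10(1/7)]
H(X,Y) = 0.9311 dits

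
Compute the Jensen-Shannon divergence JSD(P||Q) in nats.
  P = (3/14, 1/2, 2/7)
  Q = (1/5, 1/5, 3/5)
0.0618 nats

Jensen-Shannon divergence is:
JSD(P||Q) = 0.5 × D_KL(P||M) + 0.5 × D_KL(Q||M)
where M = 0.5 × (P + Q) is the mixture distribution.

M = 0.5 × (3/14, 1/2, 2/7) + 0.5 × (1/5, 1/5, 3/5) = (0.207143, 7/20, 0.442857)

D_KL(P||M) = 0.0604 nats
D_KL(Q||M) = 0.0633 nats

JSD(P||Q) = 0.5 × 0.0604 + 0.5 × 0.0633 = 0.0618 nats

Unlike KL divergence, JSD is symmetric and bounded: 0 ≤ JSD ≤ log(2).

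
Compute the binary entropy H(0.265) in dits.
0.2511 dits

The binary entropy function is:
H(p) = -p log(p) - (1-p) log(1-p)

H(0.265) = -0.265 × log_10(0.265) - 0.735 × log_10(0.735)
H(0.265) = 0.2511 dits

Note: Binary entropy is maximized at p=0.5 (H=1 bit) and minimized at p=0 or p=1 (H=0).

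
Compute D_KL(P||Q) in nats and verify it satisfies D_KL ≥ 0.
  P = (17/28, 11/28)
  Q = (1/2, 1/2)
0.0231 nats

KL divergence satisfies the Gibbs inequality: D_KL(P||Q) ≥ 0 for all distributions P, Q.

D_KL(P||Q) = Σ p(x) log(p(x)/q(x))
Term by term:
  x=0: 17/28 × log_e[(17/28)/(1/2)] = 0.1179
  x=1: 11/28 × log_e[(11/28)/(1/2)] = -0.0947
D_KL(P||Q) = 0.0231 nats

D_KL(P||Q) = 0.0231 ≥ 0 ✓

This non-negativity is a fundamental property: relative entropy cannot be negative because it measures how different Q is from P.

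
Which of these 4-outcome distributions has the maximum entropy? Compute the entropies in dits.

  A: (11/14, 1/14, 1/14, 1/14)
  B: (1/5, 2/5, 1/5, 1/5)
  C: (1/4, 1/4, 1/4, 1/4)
C

For a discrete distribution over n outcomes, entropy is maximized by the uniform distribution.

Computing entropies:
H(A) = 0.3279 dits
H(B) = 0.5786 dits
H(C) = 0.6021 dits

The uniform distribution (where all probabilities equal 1/4) achieves the maximum entropy of log_10(4) = 0.6021 dits.

Distribution C has the highest entropy.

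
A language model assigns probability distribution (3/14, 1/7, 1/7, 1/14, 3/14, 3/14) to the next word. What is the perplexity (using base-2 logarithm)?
5.6676

Perplexity is 2^H (or exp(H) for natural log).

First, H = -Σ p log p = 2.5027 bits
Perplexity = 2^2.5027 = 5.6676

Interpretation: The model's uncertainty is equivalent to choosing uniformly among 5.7 options.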